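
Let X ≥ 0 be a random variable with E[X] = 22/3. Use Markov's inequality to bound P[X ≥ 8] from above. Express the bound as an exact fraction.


μ = E[X] = 22/3, a = 8.
Markov: P[X ≥ 8] ≤ μ/a = (22/3)/8 = 11/12.
Numerically: ≈ 0.91667.
(Since a = 8 > μ = 7.33333, the bound 11/12 is < 1 and informative.)

P[X ≥ 8] ≤ 11/12 ≈ 0.91667.


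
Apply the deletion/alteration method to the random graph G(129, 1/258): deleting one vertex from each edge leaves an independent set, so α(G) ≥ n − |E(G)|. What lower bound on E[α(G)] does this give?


E[|E(G)|] = C(129, 2)·p = 8256 · (1/258) = 32.
E[α(G)] ≥ n − E[|E(G)|] = 129 − 32 = 97.
Numerically: ≈ 97.000.
(This is only a lower bound; the true E[α(G)] may be larger.)

E[α(G)] ≥ 97 ≈ 97.000.


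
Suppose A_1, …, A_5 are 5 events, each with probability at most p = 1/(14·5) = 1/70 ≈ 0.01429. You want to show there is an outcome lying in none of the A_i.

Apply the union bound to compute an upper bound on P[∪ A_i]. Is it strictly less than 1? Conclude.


Union bound: P[∪_{i=1}^{5} A_i] ≤ Σ_i P[A_i] ≤ 5·p = 5·(1/70) = 1/14.
Numerically: 1/14 ≈ 0.07143.
Is 1/14 < 1? YES.
Since P[∪ A_i] ≤ 1/14 < 1, the complement has P[∩ A_i^c] ≥ 1 − 1/14 = 13/14 > 0, so some outcome avoids every A_i.

5·p = 1/14 ≈ 0.07143; existence CERTIFIED by the union bound.


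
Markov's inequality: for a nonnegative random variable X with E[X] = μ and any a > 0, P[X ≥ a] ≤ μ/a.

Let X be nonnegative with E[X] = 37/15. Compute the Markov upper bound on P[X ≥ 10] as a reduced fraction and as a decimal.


μ = E[X] = 37/15, a = 10.
Markov: P[X ≥ 10] ≤ μ/a = (37/15)/10 = 37/150.
Numerically: ≈ 0.247.
(Since a = 10 > μ = 2.467, the bound 37/150 is < 1 and informative.)

P[X ≥ 10] ≤ 37/150 ≈ 0.247.


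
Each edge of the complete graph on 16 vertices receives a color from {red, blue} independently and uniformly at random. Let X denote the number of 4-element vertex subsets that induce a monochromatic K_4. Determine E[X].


Let X = Σ_S X_S over the C(16, 4) = 1820 subsets S of size 4, where X_S = 1 if the K_4 on S is monochromatic.
For a fixed S, the K_4 on S has C(4, 2) = 6 edges. P[all 6 edges red] = (1/2)^6, and likewise for blue, so P[monochromatic] = 2·(1/2)^6 = 2^{1 − 6} = 1/32.
By linearity of expectation: E[X] = C(16, 4) · 2^{1 − 6} = 1820 · 1/32 = 455/8.
Numerically: E[X] ≈ 56.8750.

E[X] = C(16,4)·2^(1−C(4,2)) = 455/8 ≈ 56.8750.


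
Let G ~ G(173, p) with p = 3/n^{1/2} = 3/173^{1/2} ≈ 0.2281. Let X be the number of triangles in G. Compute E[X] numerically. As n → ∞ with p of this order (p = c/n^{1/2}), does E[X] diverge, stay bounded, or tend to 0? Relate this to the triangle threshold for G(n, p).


Number of potential triangles: C(173, 3) = 848046.
Each occurs with probability p³ ≈ (0.2281)³ ≈ 1.186573e-02.
By linearity: E[X] = C(173, 3)·p³ ≈ 848046 · 1.186573e-02 ≈ 10062.6883.
Since α = 1/2 < 1, p = c/n^{1/2} ≫ 1/n is above the triangle threshold p ~ 1/n. Asymptotically E[X] ~ (c³/6)·n^{3(1−α)} = (3³/6)·n^{1.5} → ∞; triangles are abundant w.h.p.

E[X] ≈ 10062.6883; in regime p = Θ(1/n^{1/2}) E[X] diverges (above the triangle threshold p ~ 1/n).


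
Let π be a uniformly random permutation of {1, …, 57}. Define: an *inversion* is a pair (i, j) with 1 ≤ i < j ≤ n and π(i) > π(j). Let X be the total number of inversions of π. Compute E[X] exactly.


Write X = Σ X_I over the C(57, 2) = 1596 pairs i < j, with X_I the indicator of one inversion.
There are 1596 indicators.
For each fixed pair i < j, the values π(i) and π(j) are two distinct elements of {1, …, 57} in uniformly random order; by symmetry P[π(i) > π(j)] = 1/2.
By linearity: E[X] = 1596 · (1/2) = C(57, 2) · (1/2) = 1596/2 = 798 ≈ 798.0000.

E[X] = 798 = 798.0000.


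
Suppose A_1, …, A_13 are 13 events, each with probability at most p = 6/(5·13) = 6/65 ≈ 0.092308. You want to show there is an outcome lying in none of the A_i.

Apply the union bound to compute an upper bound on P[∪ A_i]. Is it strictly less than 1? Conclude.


Union bound: P[∪_{i=1}^{13} A_i] ≤ Σ_i P[A_i] ≤ 13·p = 13·(6/65) = 6/5.
Numerically: 6/5 ≈ 1.200000.
Is 6/5 < 1? NO.
Since the bound 6/5 is ≥ 1, the union bound is uninformative here; it does NOT by itself certify existence.

13·p = 6/5 ≈ 1.200000; existence NOT certified by the union bound.


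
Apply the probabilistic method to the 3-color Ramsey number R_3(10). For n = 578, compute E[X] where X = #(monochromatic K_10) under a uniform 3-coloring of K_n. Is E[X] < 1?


E[X] = C(578, 10) · 3^{1 − 45} = 1060514767274403635480 · 3^{−44} = 1060514767274403635480/984770902183611232881.
As a reduced fraction: E[X] = 1060514767274403635480/984770902183611232881 ≈ 1.0769.
Is E[X] < 1? NO.
Since E[X] ≥ 1, the first-moment bound is inconclusive at n = 578; it does NOT by itself certify R_3(10) > 578.

E[X] = 1060514767274403635480/984770902183611232881 ≈ 1.0769; E[X] ≥ 1; first-moment method inconclusive here.


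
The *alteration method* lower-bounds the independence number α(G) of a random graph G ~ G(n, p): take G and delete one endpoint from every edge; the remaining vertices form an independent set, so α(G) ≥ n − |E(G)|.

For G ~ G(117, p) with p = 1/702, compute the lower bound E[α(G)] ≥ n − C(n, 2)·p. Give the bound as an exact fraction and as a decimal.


E[|E(G)|] = C(117, 2)·p = 6786 · (1/702) = 29/3.
E[α(G)] ≥ n − E[|E(G)|] = 117 − 29/3 = 322/3.
Numerically: ≈ 107.333.
(This is only a lower bound; the true E[α(G)] may be larger.)

E[α(G)] ≥ 322/3 ≈ 107.333.


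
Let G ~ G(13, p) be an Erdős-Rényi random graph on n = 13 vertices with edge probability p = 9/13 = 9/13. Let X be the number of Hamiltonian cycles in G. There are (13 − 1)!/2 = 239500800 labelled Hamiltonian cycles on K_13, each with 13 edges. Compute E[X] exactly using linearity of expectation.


K_13 has (13 − 1)!/2 = 239500800 labelled Hamiltonian cycles.
For each such Hamiltonian cycle H, let X_H = 1 if all 13 edges of H are present in G. Then P[X_H = 1] = p^{13} = (9/13)^{13} = 2541865828329/302875106592253.
By linearity: E[X] = Σ_H E[X_H] = 239500800 · p^{13} = 239500800 · 2541865828329/302875106592253 = 608778899377458163200/302875106592253.
Numerically: E[X] ≈ 2.01e+06.

E[X] = 239500800 · (9/13)^{13} = 608778899377458163200/302875106592253 ≈ 2.01e+06.


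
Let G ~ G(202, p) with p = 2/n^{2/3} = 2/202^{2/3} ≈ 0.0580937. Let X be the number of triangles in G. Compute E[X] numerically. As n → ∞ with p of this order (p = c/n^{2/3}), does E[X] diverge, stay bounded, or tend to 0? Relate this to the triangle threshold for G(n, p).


Number of potential triangles: C(202, 3) = 1353400.
Each occurs with probability p³ ≈ (0.0580937)³ ≈ 1.96059210e-04.
By linearity: E[X] = C(202, 3)·p³ ≈ 1353400 · 1.96059210e-04 ≈ 265.346535.
Since α = 2/3 < 1, p = c/n^{2/3} ≫ 1/n is above the triangle threshold p ~ 1/n. Asymptotically E[X] ~ (c³/6)·n^{3(1−α)} = (2³/6)·n^{1} → ∞; triangles are abundant w.h.p.

E[X] ≈ 265.346535; in regime p = Θ(1/n^{2/3}) E[X] diverges (above the triangle threshold p ~ 1/n).


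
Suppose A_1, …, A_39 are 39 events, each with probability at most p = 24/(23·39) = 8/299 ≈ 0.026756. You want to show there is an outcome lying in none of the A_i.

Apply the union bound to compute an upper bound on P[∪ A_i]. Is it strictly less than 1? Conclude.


Union bound: P[∪_{i=1}^{39} A_i] ≤ Σ_i P[A_i] ≤ 39·p = 39·(8/299) = 24/23.
Numerically: 24/23 ≈ 1.043478.
Is 24/23 < 1? NO.
Since the bound 24/23 is ≥ 1, the union bound is uninformative here; it does NOT by itself certify existence.

39·p = 24/23 ≈ 1.043478; existence NOT certified by the union bound.


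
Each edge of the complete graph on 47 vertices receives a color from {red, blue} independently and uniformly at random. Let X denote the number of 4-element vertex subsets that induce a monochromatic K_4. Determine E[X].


Let X = Σ_S X_S over the C(47, 4) = 178365 subsets S of size 4, where X_S = 1 if the K_4 on S is monochromatic.
For a fixed S, the K_4 on S has C(4, 2) = 6 edges. P[all 6 edges red] = (1/2)^6, and likewise for blue, so P[monochromatic] = 2·(1/2)^6 = 2^{1 − 6} = 1/32.
By linearity: E[X] = C(47, 4) · 2^{1 − 6} = 178365 · 1/32 = 178365/32.
Numerically: E[X] ≈ 5573.9062.

E[X] = C(47,4)·2^(1−C(4,2)) = 178365/32 ≈ 5573.9062.


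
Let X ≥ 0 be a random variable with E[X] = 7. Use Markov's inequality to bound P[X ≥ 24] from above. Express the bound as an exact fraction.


μ = E[X] = 7, a = 24.
Markov: P[X ≥ 24] ≤ μ/a = (7)/24 = 7/24.
Numerically: ≈ 0.29167.
(Since a = 24 > μ = 7.00000, the bound 7/24 is < 1 and informative.)

P[X ≥ 24] ≤ 7/24 ≈ 0.29167.


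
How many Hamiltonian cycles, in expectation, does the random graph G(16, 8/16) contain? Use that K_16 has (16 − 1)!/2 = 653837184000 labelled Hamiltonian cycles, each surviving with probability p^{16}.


K_16 has (16 − 1)!/2 = 653837184000 labelled Hamiltonian cycles.
For each such Hamiltonian cycle H, let X_H = 1 if all 16 edges of H are present in G. Then P[X_H = 1] = p^{16} = (1/2)^{16} = 1/65536.
By linearity: E[X] = Σ_H E[X_H] = 653837184000 · p^{16} = 653837184000 · 1/65536 = 638512875/64.
Numerically: E[X] ≈ 9.98e+06.

E[X] = 653837184000 · (1/2)^{16} = 638512875/64 ≈ 9.98e+06.


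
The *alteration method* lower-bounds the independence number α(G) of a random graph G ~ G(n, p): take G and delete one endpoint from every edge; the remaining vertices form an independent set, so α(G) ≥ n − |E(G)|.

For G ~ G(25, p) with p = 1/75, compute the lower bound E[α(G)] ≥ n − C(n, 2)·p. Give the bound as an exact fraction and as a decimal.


E[|E(G)|] = C(25, 2)·p = 300 · (1/75) = 4.
E[α(G)] ≥ n − E[|E(G)|] = 25 − 4 = 21.
Numerically: ≈ 21.000000.
(This is only a lower bound; the true E[α(G)] may be larger.)

E[α(G)] ≥ 21 ≈ 21.000000.


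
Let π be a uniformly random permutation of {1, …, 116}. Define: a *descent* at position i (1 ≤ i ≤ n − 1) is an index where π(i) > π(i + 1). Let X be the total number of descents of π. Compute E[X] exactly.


Write X = Σ X_I over i = 1, …, 115, with X_I the indicator of one descent.
There are 115 indicators.
For each fixed i, the pair (π(i), π(i+1)) is a uniformly random ordered pair of distinct values from {1, …, 116}; by symmetry P[π(i) > π(i+1)] = 1/2.
By linearity: E[X] = 115 · (1/2) = (116 − 1) · (1/2) = 115/2 ≈ 57.5000.

E[X] = 115/2 = 57.5000.


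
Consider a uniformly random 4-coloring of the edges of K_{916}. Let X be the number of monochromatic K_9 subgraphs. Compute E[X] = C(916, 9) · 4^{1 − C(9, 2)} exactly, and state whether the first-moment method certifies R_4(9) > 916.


E[X] = C(916, 9) · 4^{1 − 36} = 1202748565202942340440 · 4^{−35} = 1202748565202942340440/1180591620717411303424.
As a reduced fraction: E[X] = 150343570650367792555/147573952589676412928 ≈ 1.0187677.
Is E[X] < 1? NO.
Since E[X] ≥ 1, the first-moment bound is inconclusive at n = 916; it does NOT by itself certify R_4(9) > 916.

E[X] = 150343570650367792555/147573952589676412928 ≈ 1.0187677; E[X] ≥ 1; first-moment method inconclusive here.


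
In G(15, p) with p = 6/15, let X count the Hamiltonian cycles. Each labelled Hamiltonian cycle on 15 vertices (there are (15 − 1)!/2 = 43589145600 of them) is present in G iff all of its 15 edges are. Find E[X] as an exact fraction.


K_15 has (15 − 1)!/2 = 43589145600 labelled Hamiltonian cycles.
For each such Hamiltonian cycle H, let X_H = 1 if all 15 edges of H are present in G. Then P[X_H = 1] = p^{15} = (2/5)^{15} = 32768/30517578125.
By linearity: E[X] = Σ_H E[X_H] = 43589145600 · p^{15} = 43589145600 · 32768/30517578125 = 57133164920832/1220703125.
Numerically: E[X] ≈ 46803.5.

E[X] = 43589145600 · (2/5)^{15} = 57133164920832/1220703125 ≈ 46803.5.


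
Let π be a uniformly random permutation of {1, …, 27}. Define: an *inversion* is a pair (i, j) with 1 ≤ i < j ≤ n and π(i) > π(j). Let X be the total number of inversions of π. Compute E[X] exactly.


Write X = Σ X_I over the C(27, 2) = 351 pairs i < j, with X_I the indicator of one inversion.
There are 351 indicators.
For each fixed pair i < j, the values π(i) and π(j) are two distinct elements of {1, …, 27} in uniformly random order; by symmetry P[π(i) > π(j)] = 1/2.
By linearity: E[X] = 351 · (1/2) = C(27, 2) · (1/2) = 351/2 = 351/2 ≈ 175.50000.

E[X] = 351/2 = 175.50000.


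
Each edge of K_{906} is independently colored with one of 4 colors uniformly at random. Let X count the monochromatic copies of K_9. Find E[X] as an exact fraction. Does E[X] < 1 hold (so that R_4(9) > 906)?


E[X] = C(906, 9) · 4^{1 − 36} = 1089130176400609441450 · 4^{−35} = 1089130176400609441450/1180591620717411303424.
As a reduced fraction: E[X] = 544565088200304720725/590295810358705651712 ≈ 0.92253.
Is E[X] < 1? YES.
Since E[X] < 1, there exists a 4-coloring of K_{906} with no monochromatic K_9; hence R_4(9) > 906.

E[X] = 544565088200304720725/590295810358705651712 ≈ 0.92253; E[X] < 1, so R_4(9) > 906.


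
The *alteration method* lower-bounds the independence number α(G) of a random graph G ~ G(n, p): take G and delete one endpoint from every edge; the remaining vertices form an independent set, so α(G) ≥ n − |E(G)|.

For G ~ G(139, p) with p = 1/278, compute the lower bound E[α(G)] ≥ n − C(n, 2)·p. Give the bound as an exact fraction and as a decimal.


E[|E(G)|] = C(139, 2)·p = 9591 · (1/278) = 69/2.
E[α(G)] ≥ n − E[|E(G)|] = 139 − 69/2 = 209/2.
Numerically: ≈ 104.50000.
(This is only a lower bound; the true E[α(G)] may be larger.)

E[α(G)] ≥ 209/2 ≈ 104.50000.


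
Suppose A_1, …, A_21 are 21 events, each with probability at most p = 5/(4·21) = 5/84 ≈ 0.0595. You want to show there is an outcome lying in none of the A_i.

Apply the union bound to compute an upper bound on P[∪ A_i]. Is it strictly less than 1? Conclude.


Union bound: P[∪_{i=1}^{21} A_i] ≤ Σ_i P[A_i] ≤ 21·p = 21·(5/84) = 5/4.
Numerically: 5/4 ≈ 1.2500.
Is 5/4 < 1? NO.
Since the bound 5/4 is ≥ 1, the union bound is uninformative here; it does NOT by itself certify existence.

21·p = 5/4 ≈ 1.2500; existence NOT certified by the union bound.


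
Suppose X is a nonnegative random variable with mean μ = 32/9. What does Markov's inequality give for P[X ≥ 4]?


μ = E[X] = 32/9, a = 4.
Markov: P[X ≥ 4] ≤ μ/a = (32/9)/4 = 8/9.
Numerically: ≈ 0.88889.
(Since a = 4 > μ = 3.55556, the bound 8/9 is < 1 and informative.)

P[X ≥ 4] ≤ 8/9 ≈ 0.88889.


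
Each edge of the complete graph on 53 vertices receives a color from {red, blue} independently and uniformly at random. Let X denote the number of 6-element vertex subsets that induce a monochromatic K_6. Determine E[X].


Let X = Σ_S X_S over the C(53, 6) = 22957480 subsets S of size 6, where X_S = 1 if the K_6 on S is monochromatic.
For a fixed S, the K_6 on S has C(6, 2) = 15 edges. P[all 15 edges red] = (1/2)^15, and likewise for blue, so P[monochromatic] = 2·(1/2)^15 = 2^{1 − 15} = 1/16384.
By linearity of expectation: E[X] = C(53, 6) · 2^{1 − 15} = 22957480 · 1/16384 = 2869685/2048.
Numerically: E[X] ≈ 1401.21338.

E[X] = C(53,6)·2^(1−C(6,2)) = 2869685/2048 ≈ 1401.21338.


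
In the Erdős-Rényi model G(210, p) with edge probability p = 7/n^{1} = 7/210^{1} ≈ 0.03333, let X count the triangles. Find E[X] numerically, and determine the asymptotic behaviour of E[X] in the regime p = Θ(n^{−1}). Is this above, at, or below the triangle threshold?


Number of potential triangles: C(210, 3) = 1521520.
Each occurs with probability p³ ≈ (0.03333)³ ≈ 3.703704e-05.
By linearity: E[X] = C(210, 3)·p³ ≈ 1521520 · 3.703704e-05 ≈ 56.3526.
Here α = 1, so p = 7/n is exactly at the triangle threshold p ~ 1/n. Asymptotically E[X] → c³/6 = 7³/6 = 343/6 ≈ 57.1667, a bounded constant. In this regime the triangle count is asymptotically Poisson(c³/6).

E[X] ≈ 56.3526; in regime p = Θ(1/n^{1}) E[X] stays bounded (at the triangle threshold p ~ 1/n).


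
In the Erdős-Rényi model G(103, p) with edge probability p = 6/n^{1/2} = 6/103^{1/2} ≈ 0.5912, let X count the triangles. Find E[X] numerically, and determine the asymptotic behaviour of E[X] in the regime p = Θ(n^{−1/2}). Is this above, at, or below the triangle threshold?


Number of potential triangles: C(103, 3) = 176851.
Each occurs with probability p³ ≈ (0.5912)³ ≈ 2.066322e-01.
By linearity: E[X] = C(103, 3)·p³ ≈ 176851 · 2.066322e-01 ≈ 36543.1040.
Since α = 1/2 < 1, p = c/n^{1/2} ≫ 1/n is above the triangle threshold p ~ 1/n. Asymptotically E[X] ~ (c³/6)·n^{3(1−α)} = (6³/6)·n^{1.5} → ∞; triangles are abundant w.h.p.

E[X] ≈ 36543.1040; in regime p = Θ(1/n^{1/2}) E[X] diverges (above the triangle threshold p ~ 1/n).


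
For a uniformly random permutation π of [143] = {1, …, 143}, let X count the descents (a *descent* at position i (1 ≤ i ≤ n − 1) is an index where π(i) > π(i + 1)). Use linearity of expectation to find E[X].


Write X = Σ X_I over i = 1, …, 142, with X_I the indicator of one descent.
There are 142 indicators.
For each fixed i, the pair (π(i), π(i+1)) is a uniformly random ordered pair of distinct values from {1, …, 143}; by symmetry P[π(i) > π(i+1)] = 1/2.
By linearity: E[X] = 142 · (1/2) = (143 − 1) · (1/2) = 71 ≈ 71.000000.

E[X] = 71 = 71.000000.


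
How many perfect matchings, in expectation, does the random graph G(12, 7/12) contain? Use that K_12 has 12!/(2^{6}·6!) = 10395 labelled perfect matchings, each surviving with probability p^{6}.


K_12 has 12!/(2^{6}·6!) = 10395 labelled perfect matchings.
For each such perfect matching H, let X_H = 1 if all 6 edges of H are present in G. Then P[X_H = 1] = p^{6} = (7/12)^{6} = 117649/2985984.
Summing the indicators: E[X] = Σ_H E[X_H] = 10395 · p^{6} = 10395 · 117649/2985984 = 45294865/110592.
Numerically: E[X] ≈ 409.57.

E[X] = 10395 · (7/12)^{6} = 45294865/110592 ≈ 409.57.


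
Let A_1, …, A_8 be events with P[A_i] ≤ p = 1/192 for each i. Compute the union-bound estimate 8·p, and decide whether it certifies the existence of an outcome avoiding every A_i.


Union bound: P[∪_{i=1}^{8} A_i] ≤ Σ_i P[A_i] ≤ 8·p = 8·(1/192) = 1/24.
Numerically: 1/24 ≈ 0.04167.
Is 1/24 < 1? YES.
Since P[∪ A_i] ≤ 1/24 < 1, the complement has P[∩ A_i^c] ≥ 1 − 1/24 = 23/24 > 0, so some outcome avoids every A_i.

8·p = 1/24 ≈ 0.04167; existence CERTIFIED by the union bound.


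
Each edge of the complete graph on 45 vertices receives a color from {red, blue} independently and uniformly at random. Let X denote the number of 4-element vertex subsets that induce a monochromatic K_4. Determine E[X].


Let X = Σ_S X_S over the C(45, 4) = 148995 subsets S of size 4, where X_S = 1 if the K_4 on S is monochromatic.
For a fixed S, the K_4 on S has C(4, 2) = 6 edges. P[all 6 edges red] = (1/2)^6, and likewise for blue, so P[monochromatic] = 2·(1/2)^6 = 2^{1 − 6} = 1/32.
Summing: E[X] = C(45, 4) · 2^{1 − 6} = 148995 · 1/32 = 148995/32.
Numerically: E[X] ≈ 4656.09375.

E[X] = C(45,4)·2^(1−C(4,2)) = 148995/32 ≈ 4656.09375.


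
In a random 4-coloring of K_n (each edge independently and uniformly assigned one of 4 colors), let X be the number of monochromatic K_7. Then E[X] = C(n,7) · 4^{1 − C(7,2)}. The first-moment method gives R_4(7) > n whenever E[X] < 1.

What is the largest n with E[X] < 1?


We need C(n, 7) · 4^{1 − 21} < 1, i.e. C(n, 7) < 4^{21 − 1} = 1099511627776.
Check values of n near the boundary:
  n = 176: C(176, 7) = 919790691600; 919790691600 < 1099511627776? YES
  n = 177: C(177, 7) = 957664425960; 957664425960 < 1099511627776? YES
  n = 178: C(178, 7) = 996867063280; 996867063280 < 1099511627776? YES
  n = 179: C(179, 7) = 1037437234460; 1037437234460 < 1099511627776? YES
  n = 180: C(180, 7) = 1079414463600; 1079414463600 < 1099511627776? YES
  n = 181: C(181, 7) = 1122839183400; 1122839183400 < 1099511627776? NO
  n = 182: C(182, 7) = 1167752750736; 1167752750736 < 1099511627776? NO
The largest n with C(n, 7) < 1099511627776 is n = 180 (where E[X] = 67463403975/68719476736 ≈ 0.9817). Hence R_4(7) > 180, i.e. R_4(7) ≥ 181.

Largest n = 180; hence R_4(7) > 180.


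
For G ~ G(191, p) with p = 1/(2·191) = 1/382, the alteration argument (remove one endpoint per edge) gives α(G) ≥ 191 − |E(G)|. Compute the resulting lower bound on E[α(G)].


E[|E(G)|] = C(191, 2)·p = 18145 · (1/382) = 95/2.
E[α(G)] ≥ n − E[|E(G)|] = 191 − 95/2 = 287/2.
Numerically: ≈ 143.500.
(This is only a lower bound; the true E[α(G)] may be larger.)

E[α(G)] ≥ 287/2 ≈ 143.500.


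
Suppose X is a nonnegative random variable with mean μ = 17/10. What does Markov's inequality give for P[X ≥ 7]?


μ = E[X] = 17/10, a = 7.
Markov: P[X ≥ 7] ≤ μ/a = (17/10)/7 = 17/70.
Numerically: ≈ 0.243.
(Since a = 7 > μ = 1.700, the bound 17/70 is < 1 and informative.)

P[X ≥ 7] ≤ 17/70 ≈ 0.243.


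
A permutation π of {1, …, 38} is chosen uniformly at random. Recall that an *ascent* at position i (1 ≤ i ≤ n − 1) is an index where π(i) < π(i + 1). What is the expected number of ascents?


Write X = Σ X_I over i = 1, …, 37, with X_I the indicator of one ascent.
There are 37 indicators.
For each fixed i, the pair (π(i), π(i+1)) is a uniformly random ordered pair of distinct values from {1, …, 38}; by symmetry P[π(i) < π(i+1)] = 1/2.
By linearity: E[X] = 37 · (1/2) = (38 − 1) · (1/2) = 37/2 ≈ 18.500.

E[X] = 37/2 = 18.500.


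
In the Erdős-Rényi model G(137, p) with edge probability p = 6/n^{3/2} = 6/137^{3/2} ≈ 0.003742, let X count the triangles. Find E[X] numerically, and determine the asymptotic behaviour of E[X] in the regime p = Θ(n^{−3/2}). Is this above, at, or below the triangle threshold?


Number of potential triangles: C(137, 3) = 419220.
Each occurs with probability p³ ≈ (0.003742)³ ≈ 5.238551e-08.
By linearity: E[X] = C(137, 3)·p³ ≈ 419220 · 5.238551e-08 ≈ 0.0220.
Since α = 3/2 > 1, p = c/n^{3/2} = o(1/n) is below the triangle threshold p ~ 1/n. Asymptotically E[X] ~ (c³/6)·n^{3(1−α)} = (6³/6)·n^{-1.5} → 0, so by Markov's inequality G has no triangles w.h.p.

E[X] ≈ 0.0220; in regime p = Θ(1/n^{3/2}) E[X] tends to 0 (below the triangle threshold p ~ 1/n).


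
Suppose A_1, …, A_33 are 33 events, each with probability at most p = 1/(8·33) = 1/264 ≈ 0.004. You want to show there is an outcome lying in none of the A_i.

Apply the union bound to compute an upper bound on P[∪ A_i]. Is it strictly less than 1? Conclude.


Union bound: P[∪_{i=1}^{33} A_i] ≤ Σ_i P[A_i] ≤ 33·p = 33·(1/264) = 1/8.
Numerically: 1/8 ≈ 0.125.
Is 1/8 < 1? YES.
Since P[∪ A_i] ≤ 1/8 < 1, the complement has P[∩ A_i^c] ≥ 1 − 1/8 = 7/8 > 0, so some outcome avoids every A_i.

33·p = 1/8 ≈ 0.125; existence CERTIFIED by the union bound.


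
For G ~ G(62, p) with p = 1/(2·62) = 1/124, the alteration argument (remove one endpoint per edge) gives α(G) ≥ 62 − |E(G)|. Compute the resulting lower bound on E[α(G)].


E[|E(G)|] = C(62, 2)·p = 1891 · (1/124) = 61/4.
E[α(G)] ≥ n − E[|E(G)|] = 62 − 61/4 = 187/4.
Numerically: ≈ 46.750000.
(This is only a lower bound; the true E[α(G)] may be larger.)

E[α(G)] ≥ 187/4 ≈ 46.750000.


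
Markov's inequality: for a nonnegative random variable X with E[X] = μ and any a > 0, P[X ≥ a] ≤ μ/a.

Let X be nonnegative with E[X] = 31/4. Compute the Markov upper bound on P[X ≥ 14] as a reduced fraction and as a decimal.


μ = E[X] = 31/4, a = 14.
Markov: P[X ≥ 14] ≤ μ/a = (31/4)/14 = 31/56.
Numerically: ≈ 0.55357.
(Since a = 14 > μ = 7.75000, the bound 31/56 is < 1 and informative.)

P[X ≥ 14] ≤ 31/56 ≈ 0.55357.


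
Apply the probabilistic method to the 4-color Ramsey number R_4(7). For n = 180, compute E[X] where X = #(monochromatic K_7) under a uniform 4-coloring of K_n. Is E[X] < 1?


E[X] = C(180, 7) · 4^{1 − 21} = 1079414463600 · 4^{−20} = 1079414463600/1099511627776.
As a reduced fraction: E[X] = 67463403975/68719476736 ≈ 0.9817217.
Is E[X] < 1? YES.
Since E[X] < 1, there exists a 4-coloring of K_{180} with no monochromatic K_7; hence R_4(7) > 180.

E[X] = 67463403975/68719476736 ≈ 0.9817217; E[X] < 1, so R_4(7) > 180.


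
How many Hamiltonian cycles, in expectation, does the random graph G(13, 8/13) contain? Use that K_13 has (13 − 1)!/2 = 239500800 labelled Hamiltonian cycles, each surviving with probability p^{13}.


K_13 has (13 − 1)!/2 = 239500800 labelled Hamiltonian cycles.
For each such Hamiltonian cycle H, let X_H = 1 if all 13 edges of H are present in G. Then P[X_H = 1] = p^{13} = (8/13)^{13} = 549755813888/302875106592253.
Summing the indicators: E[X] = Σ_H E[X_H] = 239500800 · p^{13} = 239500800 · 549755813888/302875106592253 = 131666957230827110400/302875106592253.
Numerically: E[X] ≈ 434724.

E[X] = 239500800 · (8/13)^{13} = 131666957230827110400/302875106592253 ≈ 434724.


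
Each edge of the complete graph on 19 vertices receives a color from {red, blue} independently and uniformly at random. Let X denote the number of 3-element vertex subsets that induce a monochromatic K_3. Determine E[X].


Let X = Σ_S X_S over the C(19, 3) = 969 subsets S of size 3, where X_S = 1 if the K_3 on S is monochromatic.
For a fixed S, the K_3 on S has C(3, 2) = 3 edges. P[all 3 edges red] = (1/2)^3, and likewise for blue, so P[monochromatic] = 2·(1/2)^3 = 2^{1 − 3} = 1/4.
By linearity: E[X] = C(19, 3) · 2^{1 − 3} = 969 · 1/4 = 969/4.
Numerically: E[X] ≈ 242.2500.

E[X] = C(19,3)·2^(1−C(3,2)) = 969/4 ≈ 242.2500.


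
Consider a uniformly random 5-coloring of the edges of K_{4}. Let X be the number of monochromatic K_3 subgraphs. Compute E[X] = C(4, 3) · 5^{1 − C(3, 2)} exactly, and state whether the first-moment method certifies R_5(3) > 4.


E[X] = C(4, 3) · 5^{1 − 3} = 4 · 5^{−2} = 4/25.
As a reduced fraction: E[X] = 4/25 ≈ 0.1600.
Is E[X] < 1? YES.
Since E[X] < 1, there exists a 5-coloring of K_{4} with no monochromatic K_3; hence R_5(3) > 4.

E[X] = 4/25 ≈ 0.1600; E[X] < 1, so R_5(3) > 4.


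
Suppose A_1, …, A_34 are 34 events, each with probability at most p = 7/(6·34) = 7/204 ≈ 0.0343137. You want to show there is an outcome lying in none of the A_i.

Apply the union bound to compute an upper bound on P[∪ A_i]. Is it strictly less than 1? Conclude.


Union bound: P[∪_{i=1}^{34} A_i] ≤ Σ_i P[A_i] ≤ 34·p = 34·(7/204) = 7/6.
Numerically: 7/6 ≈ 1.1666667.
Is 7/6 < 1? NO.
Since the bound 7/6 is ≥ 1, the union bound is uninformative here; it does NOT by itself certify existence.

34·p = 7/6 ≈ 1.1666667; existence NOT certified by the union bound.


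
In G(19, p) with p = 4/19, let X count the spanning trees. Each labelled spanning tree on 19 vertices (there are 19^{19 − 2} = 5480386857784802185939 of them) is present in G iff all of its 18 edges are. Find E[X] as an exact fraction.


K_19 has 19^{19 − 2} = 5480386857784802185939 labelled spanning trees.
For each such spanning tree H, let X_H = 1 if all 18 edges of H are present in G. Then P[X_H = 1] = p^{18} = (4/19)^{18} = 68719476736/104127350297911241532841.
Summing the indicators: E[X] = Σ_H E[X_H] = 5480386857784802185939 · p^{18} = 5480386857784802185939 · 68719476736/104127350297911241532841 = 68719476736/19.
Numerically: E[X] ≈ 3.6168e+09.

E[X] = 5480386857784802185939 · (4/19)^{18} = 68719476736/19 ≈ 3.6168e+09.


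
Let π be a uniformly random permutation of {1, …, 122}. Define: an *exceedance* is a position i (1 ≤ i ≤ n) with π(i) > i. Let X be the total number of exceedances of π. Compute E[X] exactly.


Write X = Σ_{i=1}^{122} X_i, where X_i = 1_{π(i) > i}.
For each fixed i, π(i) is uniform over {1, …, 122} (marginal of a uniform permutation), so P[π(i) > i] = (n − i)/n. Summing: Σ_{i=1}^{122} (n − i)/n = (0 + 1 + … + 121)/122 = 122(122 − 1)/(2·122) = (122 − 1)/2.
Hence E[X] = Σ_{i=1}^{122} (122 − i)/122 = 121/2 ≈ 60.5000.

E[X] = 121/2 = 60.5000.


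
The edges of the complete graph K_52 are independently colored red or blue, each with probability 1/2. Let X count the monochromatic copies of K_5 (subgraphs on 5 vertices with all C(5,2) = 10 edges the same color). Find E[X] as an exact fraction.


Let X = Σ_S X_S over the C(52, 5) = 2598960 subsets S of size 5, where X_S = 1 if the K_5 on S is monochromatic.
For a fixed S, the K_5 on S has C(5, 2) = 10 edges. P[all 10 edges red] = (1/2)^10, and likewise for blue, so P[monochromatic] = 2·(1/2)^10 = 2^{1 − 10} = 1/512.
By linearity of expectation: E[X] = C(52, 5) · 2^{1 − 10} = 2598960 · 1/512 = 162435/32.
Numerically: E[X] ≈ 5076.09375.

E[X] = C(52,5)·2^(1−C(5,2)) = 162435/32 ≈ 5076.09375.


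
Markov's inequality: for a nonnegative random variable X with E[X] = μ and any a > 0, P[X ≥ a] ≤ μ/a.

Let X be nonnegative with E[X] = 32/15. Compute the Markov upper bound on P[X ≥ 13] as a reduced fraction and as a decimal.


μ = E[X] = 32/15, a = 13.
Markov: P[X ≥ 13] ≤ μ/a = (32/15)/13 = 32/195.
Numerically: ≈ 0.1641.
(Since a = 13 > μ = 2.1333, the bound 32/195 is < 1 and informative.)

P[X ≥ 13] ≤ 32/195 ≈ 0.1641.


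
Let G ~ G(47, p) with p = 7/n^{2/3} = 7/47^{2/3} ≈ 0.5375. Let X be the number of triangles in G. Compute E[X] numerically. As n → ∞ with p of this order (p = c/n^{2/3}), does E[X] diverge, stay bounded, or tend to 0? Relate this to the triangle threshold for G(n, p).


Number of potential triangles: C(47, 3) = 16215.
Each occurs with probability p³ ≈ (0.5375)³ ≈ 1.552739e-01.
By linearity: E[X] = C(47, 3)·p³ ≈ 16215 · 1.552739e-01 ≈ 2517.7660.
Since α = 2/3 < 1, p = c/n^{2/3} ≫ 1/n is above the triangle threshold p ~ 1/n. Asymptotically E[X] ~ (c³/6)·n^{3(1−α)} = (7³/6)·n^{1} → ∞; triangles are abundant w.h.p.

E[X] ≈ 2517.7660; in regime p = Θ(1/n^{2/3}) E[X] diverges (above the triangle threshold p ~ 1/n).


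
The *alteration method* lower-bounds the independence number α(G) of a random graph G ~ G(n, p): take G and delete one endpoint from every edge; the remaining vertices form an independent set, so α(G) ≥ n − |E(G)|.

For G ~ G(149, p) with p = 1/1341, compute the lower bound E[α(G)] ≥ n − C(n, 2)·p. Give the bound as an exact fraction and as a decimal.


E[|E(G)|] = C(149, 2)·p = 11026 · (1/1341) = 74/9.
E[α(G)] ≥ n − E[|E(G)|] = 149 − 74/9 = 1267/9.
Numerically: ≈ 140.77778.
(This is only a lower bound; the true E[α(G)] may be larger.)

E[α(G)] ≥ 1267/9 ≈ 140.77778.


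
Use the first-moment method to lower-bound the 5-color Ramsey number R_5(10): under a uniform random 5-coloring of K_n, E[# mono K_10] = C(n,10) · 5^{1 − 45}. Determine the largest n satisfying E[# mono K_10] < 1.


We need C(n, 10) · 5^{1 − 45} < 1, i.e. C(n, 10) < 5^{45 − 1} = 5684341886080801486968994140625.
Check values of n near the boundary:
  n = 5389: C(5389, 10) = 5645340767466558997768874792926; 5645340767466558997768874792926 < 5684341886080801486968994140625? YES
  n = 5390: C(5390, 10) = 5655833965919099070255434039753; 5655833965919099070255434039753 < 5684341886080801486968994140625? YES
  n = 5391: C(5391, 10) = 5666344714787188828795213697883; 5666344714787188828795213697883 < 5684341886080801486968994140625? YES
  n = 5392: C(5392, 10) = 5676873040158402483252283957448; 5676873040158402483252283957448 < 5684341886080801486968994140625? YES
  n = 5393: C(5393, 10) = 5687418968154238267170642278008; 5687418968154238267170642278008 < 5684341886080801486968994140625? NO
  n = 5394: C(5394, 10) = 5697982524930156243149785372878; 5697982524930156243149785372878 < 5684341886080801486968994140625? NO
The largest n with C(n, 10) < 5684341886080801486968994140625 is n = 5392 (where E[X] = 5676873040158402483252283957448/5684341886080801486968994140625 ≈ 0.9986861). Hence R_5(10) > 5392, i.e. R_5(10) ≥ 5393.

Largest n = 5392; hence R_5(10) > 5392.


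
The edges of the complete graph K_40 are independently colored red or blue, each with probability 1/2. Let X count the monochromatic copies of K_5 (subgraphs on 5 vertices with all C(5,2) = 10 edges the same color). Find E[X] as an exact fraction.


Let X = Σ_S X_S over the C(40, 5) = 658008 subsets S of size 5, where X_S = 1 if the K_5 on S is monochromatic.
For a fixed S, the K_5 on S has C(5, 2) = 10 edges. P[all 10 edges red] = (1/2)^10, and likewise for blue, so P[monochromatic] = 2·(1/2)^10 = 2^{1 − 10} = 1/512.
By linearity: E[X] = C(40, 5) · 2^{1 − 10} = 658008 · 1/512 = 82251/64.
Numerically: E[X] ≈ 1285.171875.

E[X] = C(40,5)·2^(1−C(5,2)) = 82251/64 ≈ 1285.171875.


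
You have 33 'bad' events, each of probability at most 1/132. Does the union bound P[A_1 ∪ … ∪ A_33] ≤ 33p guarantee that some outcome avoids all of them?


Union bound: P[∪_{i=1}^{33} A_i] ≤ Σ_i P[A_i] ≤ 33·p = 33·(1/132) = 1/4.
Numerically: 1/4 ≈ 0.2500.
Is 1/4 < 1? YES.
Since P[∪ A_i] ≤ 1/4 < 1, the complement has P[∩ A_i^c] ≥ 1 − 1/4 = 3/4 > 0, so some outcome avoids every A_i.

33·p = 1/4 ≈ 0.2500; existence CERTIFIED by the union bound.


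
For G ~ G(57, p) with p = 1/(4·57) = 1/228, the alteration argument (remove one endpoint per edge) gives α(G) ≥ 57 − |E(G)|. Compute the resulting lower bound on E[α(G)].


E[|E(G)|] = C(57, 2)·p = 1596 · (1/228) = 7.
E[α(G)] ≥ n − E[|E(G)|] = 57 − 7 = 50.
Numerically: ≈ 50.000.
(This is only a lower bound; the true E[α(G)] may be larger.)

E[α(G)] ≥ 50 ≈ 50.000.


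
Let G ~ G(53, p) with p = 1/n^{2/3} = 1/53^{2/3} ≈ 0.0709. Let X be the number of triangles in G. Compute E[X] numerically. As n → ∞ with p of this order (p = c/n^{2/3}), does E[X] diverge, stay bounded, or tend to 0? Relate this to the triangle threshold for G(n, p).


Number of potential triangles: C(53, 3) = 23426.
Each occurs with probability p³ ≈ (0.0709)³ ≈ 3.55999e-04.
By linearity: E[X] = C(53, 3)·p³ ≈ 23426 · 3.55999e-04 ≈ 8.340.
Since α = 2/3 < 1, p = c/n^{2/3} ≫ 1/n is above the triangle threshold p ~ 1/n. Asymptotically E[X] ~ (c³/6)·n^{3(1−α)} = (1³/6)·n^{1} → ∞; triangles are abundant w.h.p.

E[X] ≈ 8.340; in regime p = Θ(1/n^{2/3}) E[X] diverges (above the triangle threshold p ~ 1/n).


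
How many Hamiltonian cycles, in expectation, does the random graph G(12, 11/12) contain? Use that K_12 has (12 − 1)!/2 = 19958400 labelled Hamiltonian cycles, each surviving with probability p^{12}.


K_12 has (12 − 1)!/2 = 19958400 labelled Hamiltonian cycles.
For each such Hamiltonian cycle H, let X_H = 1 if all 12 edges of H are present in G. Then P[X_H = 1] = p^{12} = (11/12)^{12} = 3138428376721/8916100448256.
By linearity: E[X] = Σ_H E[X_H] = 19958400 · p^{12} = 19958400 · 3138428376721/8916100448256 = 6041474625187925/859963392.
Numerically: E[X] ≈ 7.025e+06.

E[X] = 19958400 · (11/12)^{12} = 6041474625187925/859963392 ≈ 7.025e+06.


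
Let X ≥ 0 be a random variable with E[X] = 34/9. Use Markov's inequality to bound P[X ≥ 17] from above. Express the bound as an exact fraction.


μ = E[X] = 34/9, a = 17.
Markov: P[X ≥ 17] ≤ μ/a = (34/9)/17 = 2/9.
Numerically: ≈ 0.2222.
(Since a = 17 > μ = 3.7778, the bound 2/9 is < 1 and informative.)

P[X ≥ 17] ≤ 2/9 ≈ 0.2222.


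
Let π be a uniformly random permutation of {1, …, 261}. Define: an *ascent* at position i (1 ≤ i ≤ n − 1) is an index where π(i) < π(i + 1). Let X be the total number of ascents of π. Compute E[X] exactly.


Write X = Σ X_I over i = 1, …, 260, with X_I the indicator of one ascent.
There are 260 indicators.
For each fixed i, the pair (π(i), π(i+1)) is a uniformly random ordered pair of distinct values from {1, …, 261}; by symmetry P[π(i) < π(i+1)] = 1/2.
By linearity: E[X] = 260 · (1/2) = (261 − 1) · (1/2) = 130 ≈ 130.00000.

E[X] = 130 = 130.00000.


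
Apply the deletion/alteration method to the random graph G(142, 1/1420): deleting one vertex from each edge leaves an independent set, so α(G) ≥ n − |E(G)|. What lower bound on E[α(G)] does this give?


E[|E(G)|] = C(142, 2)·p = 10011 · (1/1420) = 141/20.
E[α(G)] ≥ n − E[|E(G)|] = 142 − 141/20 = 2699/20.
Numerically: ≈ 134.950000.
(This is only a lower bound; the true E[α(G)] may be larger.)

E[α(G)] ≥ 2699/20 ≈ 134.950000.


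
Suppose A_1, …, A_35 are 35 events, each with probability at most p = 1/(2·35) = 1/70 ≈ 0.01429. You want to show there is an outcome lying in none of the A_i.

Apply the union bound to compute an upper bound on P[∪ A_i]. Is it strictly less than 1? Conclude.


Union bound: P[∪_{i=1}^{35} A_i] ≤ Σ_i P[A_i] ≤ 35·p = 35·(1/70) = 1/2.
Numerically: 1/2 ≈ 0.50000.
Is 1/2 < 1? YES.
Since P[∪ A_i] ≤ 1/2 < 1, the complement has P[∩ A_i^c] ≥ 1 − 1/2 = 1/2 > 0, so some outcome avoids every A_i.

35·p = 1/2 ≈ 0.50000; existence CERTIFIED by the union bound.


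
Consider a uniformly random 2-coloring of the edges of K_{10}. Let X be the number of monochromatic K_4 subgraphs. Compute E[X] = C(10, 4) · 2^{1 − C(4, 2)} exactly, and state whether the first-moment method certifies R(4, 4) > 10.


E[X] = C(10, 4) · 2^{1 − 6} = 210 · 2^{−5} = 210/32.
As a reduced fraction: E[X] = 105/16 ≈ 6.562500.
Is E[X] < 1? NO.
Since E[X] ≥ 1, the first-moment bound is inconclusive at n = 10; it does NOT by itself certify R(4, 4) > 10.

E[X] = 105/16 ≈ 6.562500; E[X] ≥ 1; first-moment method inconclusive here.


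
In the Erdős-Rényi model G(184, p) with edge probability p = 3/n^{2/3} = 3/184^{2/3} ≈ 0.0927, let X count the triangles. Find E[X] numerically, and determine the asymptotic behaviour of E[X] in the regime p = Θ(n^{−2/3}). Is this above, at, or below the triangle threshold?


Number of potential triangles: C(184, 3) = 1021384.
Each occurs with probability p³ ≈ (0.0927)³ ≈ 7.97495e-04.
By linearity: E[X] = C(184, 3)·p³ ≈ 1021384 · 7.97495e-04 ≈ 814.549.
Since α = 2/3 < 1, p = c/n^{2/3} ≫ 1/n is above the triangle threshold p ~ 1/n. Asymptotically E[X] ~ (c³/6)·n^{3(1−α)} = (3³/6)·n^{1} → ∞; triangles are abundant w.h.p.

E[X] ≈ 814.549; in regime p = Θ(1/n^{2/3}) E[X] diverges (above the triangle threshold p ~ 1/n).


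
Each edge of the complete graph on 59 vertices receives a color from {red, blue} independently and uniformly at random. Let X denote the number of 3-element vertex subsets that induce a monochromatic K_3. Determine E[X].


Let X = Σ_S X_S over the C(59, 3) = 32509 subsets S of size 3, where X_S = 1 if the K_3 on S is monochromatic.
For a fixed S, the K_3 on S has C(3, 2) = 3 edges. P[all 3 edges red] = (1/2)^3, and likewise for blue, so P[monochromatic] = 2·(1/2)^3 = 2^{1 − 3} = 1/4.
Summing: E[X] = C(59, 3) · 2^{1 − 3} = 32509 · 1/4 = 32509/4.
Numerically: E[X] ≈ 8127.25000.

E[X] = C(59,3)·2^(1−C(3,2)) = 32509/4 ≈ 8127.25000.


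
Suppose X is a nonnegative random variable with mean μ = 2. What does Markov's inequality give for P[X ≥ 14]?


μ = E[X] = 2, a = 14.
Markov: P[X ≥ 14] ≤ μ/a = (2)/14 = 1/7.
Numerically: ≈ 0.142857.
(Since a = 14 > μ = 2.000000, the bound 1/7 is < 1 and informative.)

P[X ≥ 14] ≤ 1/7 ≈ 0.142857.


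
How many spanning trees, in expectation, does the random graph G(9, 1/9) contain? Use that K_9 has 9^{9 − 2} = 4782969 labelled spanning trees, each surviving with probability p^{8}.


K_9 has 9^{9 − 2} = 4782969 labelled spanning trees.
For each such spanning tree H, let X_H = 1 if all 8 edges of H are present in G. Then P[X_H = 1] = p^{8} = (1/9)^{8} = 1/43046721.
Summing the indicators: E[X] = Σ_H E[X_H] = 4782969 · p^{8} = 4782969 · 1/43046721 = 1/9.
Numerically: E[X] ≈ 0.111111.

E[X] = 4782969 · (1/9)^{8} = 1/9 ≈ 0.111111.
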